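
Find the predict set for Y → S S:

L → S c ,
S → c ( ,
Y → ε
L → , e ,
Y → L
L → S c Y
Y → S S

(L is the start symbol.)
PREDICT(Y → S S) = (FIRST(RHS) \ {ε}) ∪ (FOLLOW(Y) if ε ∈ FIRST(RHS), i.e. RHS ⇒* ε)
FIRST(S) = { 'c' }
FIRST(S S) = { 'c' }
ε ∉ FIRST(S S), so FOLLOW(Y) is not added.
PREDICT(Y → S S) = { 'c' }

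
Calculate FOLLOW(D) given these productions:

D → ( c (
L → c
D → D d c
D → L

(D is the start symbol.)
{ $, 'd' }

To compute FOLLOW(D), find every occurrence of D on a right-hand side N → α D β: add FIRST(β) \ {ε}, and if β is empty or nullable also add FOLLOW(N). Iterate to a fixed point.

D is the start symbol, so $ ∈ FOLLOW(D).
In D → D d c: D is followed by d c, add FIRST(d c) \ {ε} = { 'd' }

Taking the union: FOLLOW(D) = { $, 'd' }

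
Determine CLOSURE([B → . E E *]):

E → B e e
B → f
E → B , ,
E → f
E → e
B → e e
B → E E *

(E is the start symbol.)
Start with: [B → . E E *]
  [B → . E E *] has the dot before E: add [E → . B e e], [E → . B , ,], [E → . f], [E → . e]
  [E → . B e e] has the dot before B: add [B → . f], [B → . e e]
No further items can be added.

CLOSURE = { [B → . E E *], [B → . e e], [B → . f], [E → . B , ,], [E → . B e e], [E → . e], [E → . f] }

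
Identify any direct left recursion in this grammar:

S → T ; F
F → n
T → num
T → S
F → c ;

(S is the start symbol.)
No direct left recursion

Direct left recursion occurs when N → N α for some non-terminal N (the right-hand side begins with the left-hand side itself).

S → T ; F: starts with T
F → n: starts with n
T → num: starts with num
T → S: starts with S
F → c ;: starts with c

No direct left recursion found.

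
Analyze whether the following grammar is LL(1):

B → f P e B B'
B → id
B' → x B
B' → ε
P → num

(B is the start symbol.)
No. Predict set conflict for B': { 'x' }

A grammar is LL(1) if for each non-terminal N with multiple productions, the predict sets of those productions are pairwise disjoint, where PREDICT(N → α) = (FIRST(α) \ {ε}) ∪ (FOLLOW(N) if α ⇒* ε).

Relevant sets:
  FOLLOW(B') = { $, 'x' }

For B:
  PREDICT(B → f P e B B') = { 'f' }
  PREDICT(B → id) = { 'id' }
For B':
  PREDICT(B' → x B) = { 'x' }
  PREDICT(B' → ε) = { $, 'x' }
P has a single production, so nothing to check there.

Conflict found: Predict set conflict for B': { 'x' }
The grammar is NOT LL(1).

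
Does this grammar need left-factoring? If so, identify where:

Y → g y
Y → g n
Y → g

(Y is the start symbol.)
Yes, Y has productions with common prefix 'g'

Left-factoring is needed when two productions for the same non-terminal
share a common prefix on the right-hand side.

Productions for Y:
  Y → g y
  Y → g n
  Y → g

Found common prefix 'g' in productions for Y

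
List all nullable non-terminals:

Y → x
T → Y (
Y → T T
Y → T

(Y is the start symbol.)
None

There are no ε-productions, so no non-terminal can derive ε.
No non-terminals are nullable.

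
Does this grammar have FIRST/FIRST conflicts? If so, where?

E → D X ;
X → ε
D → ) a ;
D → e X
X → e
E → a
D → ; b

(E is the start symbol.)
FIRST sets of the non-terminals at (or reachable through a nullable prefix from) the front of some alternative:
  FIRST(D) = { ')', ';', 'e' }

Productions for E:
  E → D X ;: FIRST = { ')', ';', 'e' }
  E → a: FIRST = { 'a' }
Productions for X:
  X → ε: FIRST = { ε }
  X → e: FIRST = { 'e' }
Productions for D:
  D → ) a ;: FIRST = { ')' }
  D → e X: FIRST = { 'e' }
  D → ; b: FIRST = { ';' }

All alternatives of each non-terminal have pairwise disjoint FIRST sets.

Answer: No FIRST/FIRST conflicts.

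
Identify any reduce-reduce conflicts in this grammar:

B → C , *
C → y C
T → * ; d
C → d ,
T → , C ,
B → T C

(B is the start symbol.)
No reduce-reduce conflicts

A reduce-reduce conflict occurs when an LR(0) state has two complete items [A → α .] and [B → β .] — both call for a reduction, and with no lookahead the parser cannot choose between them.

Augment with B' → B and build the canonical LR(0) collection (I0 = CLOSURE({[B' → . B]}), then GOTO on every symbol after a dot until no new states appear). It has 17 states:
  I0: { [B → . C , *], [B → . T C], [B' → . B], [C → . d ,], [C → . y C], [T → . * ; d], [T → . , C ,] }  — shift
  I1: { [T → * . ; d] }  — shift
  I2: { [C → . d ,], [C → . y C], [T → , . C ,] }  — shift
  I3: { [B' → B .] }  — accept
  I4: { [B → C . , *] }  — shift
  I5: { [B → T . C], [C → . d ,], [C → . y C] }  — shift
  I6: { [C → d . ,] }  — shift
  I7: { [C → . d ,], [C → . y C], [C → y . C] }  — shift
  I8: { [C → y C .] }  — reduce
  I9: { [C → d , .] }  — reduce
  I10: { [B → T C .] }  — reduce
  I11: { [B → C , . *] }  — shift
  I12: { [B → C , * .] }  — reduce
  I13: { [T → , C . ,] }  — shift
  I14: { [T → , C , .] }  — reduce
  I15: { [T → * ; . d] }  — shift
  I16: { [T → * ; d .] }  — reduce

No state contains more than one complete item.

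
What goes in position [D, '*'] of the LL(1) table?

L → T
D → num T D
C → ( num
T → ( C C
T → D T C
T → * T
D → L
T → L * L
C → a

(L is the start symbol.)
D → L

To find M[D, '*'], we find productions for D where '*' is in the predict set (PREDICT(N → α) = (FIRST(α) \ {ε}) ∪ (FOLLOW(N) if α ⇒* ε)).

Relevant sets:
  FIRST(L) = { '(', '*', 'num' }

D → num T D: PREDICT = { 'num' }
D → L: PREDICT = { '(', '*', 'num' }
  '*' is in predict set, so this production goes in M[D, '*']

M[D, '*'] = D → L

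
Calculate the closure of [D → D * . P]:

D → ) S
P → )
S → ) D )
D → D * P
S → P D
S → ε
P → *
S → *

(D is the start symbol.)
To compute CLOSURE, for each item [A → α.Bβ] where B is a non-terminal, add [B → .γ] for all productions B → γ; repeat for the newly added items until nothing changes.

Start with: [D → D * . P]
  [D → D * . P] has the dot before P: add [P → . )], [P → . *]
No further items can be added.

CLOSURE = { [D → D * . P], [P → . )], [P → . *] }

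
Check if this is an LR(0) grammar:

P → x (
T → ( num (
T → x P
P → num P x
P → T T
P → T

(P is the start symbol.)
No. Shift-reduce conflict between [P → T .] and [T → . ( num (]

Augment with P' → P and build the canonical LR(0) collection (I0 = CLOSURE({[P' → . P]}), then GOTO on every symbol after a dot until no new states appear). It has 14 states:
  I0: { [P → . T T], [P → . T], [P → . num P x], [P → . x (], [P' → . P], [T → . ( num (], [T → . x P] }  — shift
  I1: { [T → ( . num (] }  — shift
  I2: { [P' → P .] }  — accept
  I3: { [P → T . T], [P → T .], [T → . ( num (], [T → . x P] }  — shift, reduce
  I4: { [P → . T T], [P → . T], [P → . num P x], [P → . x (], [P → num . P x], [T → . ( num (], [T → . x P] }  — shift
  I5: { [P → . T T], [P → . T], [P → . num P x], [P → . x (], [P → x . (], [T → . ( num (], [T → . x P], [T → x . P] }  — shift
  I6: { [P → x ( .], [T → ( . num (] }  — shift, reduce
  I7: { [T → x P .] }  — reduce
  I8: { [T → ( num . (] }  — shift
  I9: { [T → ( num ( .] }  — reduce
  I10: { [P → num P . x] }  — shift
  I11: { [P → num P x .] }  — reduce
  I12: { [P → T T .] }  — reduce
  I13: { [P → . T T], [P → . T], [P → . num P x], [P → . x (], [T → . ( num (], [T → . x P], [T → x . P] }  — shift

Conflict in state I3:
  Shift-reduce conflict between [P → T .] and [T → . ( num (]
So the grammar is NOT LR(0).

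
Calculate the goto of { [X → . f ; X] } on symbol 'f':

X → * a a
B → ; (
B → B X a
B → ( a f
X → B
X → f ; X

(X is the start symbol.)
{ [X → f . ; X] }

GOTO(I, 'f') = CLOSURE({ [A → αX.β] : [A → α.Xβ] ∈ I, X = 'f' })

Items with dot before 'f', with the dot advanced:
  [X → . f ; X] → [X → f . ; X]
Closure adds nothing (no advanced item has the dot before a non-terminal).

GOTO = { [X → f . ; X] }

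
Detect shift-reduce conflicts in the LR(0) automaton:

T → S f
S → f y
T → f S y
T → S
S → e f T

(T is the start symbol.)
Yes — I1: [T → S .] vs [T → S . f]

A shift-reduce conflict occurs when an LR(0) state has both:
  - a complete (reduce) item [A → α .] (dot at the end), and
  - a shift item [B → β . c γ] (dot before a terminal).

Augment with T' → T and build the canonical LR(0) collection (I0 = CLOSURE({[T' → . T]}), then GOTO on every symbol after a dot until no new states appear). It has 12 states:
  I0: { [S → . e f T], [S → . f y], [T → . S f], [T → . S], [T → . f S y], [T' → . T] }  — shift
  I1: { [T → S . f], [T → S .] }  — shift, reduce
  I2: { [T' → T .] }  — accept
  I3: { [S → e . f T] }  — shift
  I4: { [S → . e f T], [S → . f y], [S → f . y], [T → f . S y] }  — shift
  I5: { [T → f S . y] }  — shift
  I6: { [S → f . y] }  — shift
  I7: { [S → f y .] }  — reduce
  I8: { [T → f S y .] }  — reduce
  I9: { [S → . e f T], [S → . f y], [S → e f . T], [T → . S f], [T → . S], [T → . f S y] }  — shift
  I10: { [S → e f T .] }  — reduce
  I11: { [T → S f .] }  — reduce

I1 contains reduce item [T → S .] and shift item [T → S . f] — shift-reduce conflict.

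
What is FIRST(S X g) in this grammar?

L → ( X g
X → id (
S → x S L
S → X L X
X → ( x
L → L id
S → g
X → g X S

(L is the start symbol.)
{ '(', 'g', 'id', 'x' }

FIRST sets of the non-terminals involved (from the grammar, by fixed-point iteration):
  FIRST(S) = { '(', 'g', 'id', 'x' }

To compute FIRST(S X g), process the symbols left to right:
Symbol S is a non-terminal. Add FIRST(S) \ {ε} = { '(', 'g', 'id', 'x' }
S is not nullable (ε ∉ FIRST(S)), so stop here.
FIRST(S X g) = { '(', 'g', 'id', 'x' }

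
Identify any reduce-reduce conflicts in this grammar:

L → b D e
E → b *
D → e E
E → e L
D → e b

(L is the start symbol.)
No reduce-reduce conflicts

A reduce-reduce conflict occurs when an LR(0) state has two complete items [A → α .] and [B → β .] — both call for a reduction, and with no lookahead the parser cannot choose between them.

Augment with L' → L and build the canonical LR(0) collection (I0 = CLOSURE({[L' → . L]}), then GOTO on every symbol after a dot until no new states appear). It has 11 states:
  I0: { [L → . b D e], [L' → . L] }  — shift
  I1: { [L' → L .] }  — accept
  I2: { [D → . e E], [D → . e b], [L → b . D e] }  — shift
  I3: { [L → b D . e] }  — shift
  I4: { [D → e . E], [D → e . b], [E → . b *], [E → . e L] }  — shift
  I5: { [D → e E .] }  — reduce
  I6: { [D → e b .], [E → b . *] }  — shift, reduce
  I7: { [E → e . L], [L → . b D e] }  — shift
  I8: { [E → e L .] }  — reduce
  I9: { [E → b * .] }  — reduce
  I10: { [L → b D e .] }  — reduce

No state contains more than one complete item.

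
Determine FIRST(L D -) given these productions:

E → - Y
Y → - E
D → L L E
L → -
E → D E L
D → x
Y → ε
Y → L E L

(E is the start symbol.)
{ '-' }

FIRST sets of the non-terminals involved (from the grammar, by fixed-point iteration):
  FIRST(L) = { '-' }

To compute FIRST(L D -), process the symbols left to right:
Symbol L is a non-terminal. Add FIRST(L) \ {ε} = { '-' }
L is not nullable (ε ∉ FIRST(L)), so stop here.
FIRST(L D -) = { '-' }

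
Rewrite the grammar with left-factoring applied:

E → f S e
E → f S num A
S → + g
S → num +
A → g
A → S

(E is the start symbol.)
Left-factoring transforms A → αβ₁ | αβ₂ into A → αA' and A' → β₁ | β₂
(α is the longest common prefix among the alternatives). Repeat until
no nonterminal has two alternatives with a common prefix.

Round 1: E has alternatives sharing prefix 'f S'. Introduce E': E → f S E'
  Add: E' → e
  Add: E' → num A

No remaining common prefixes — done.

Resulting grammar:
E → f S E'
E' → e
E' → num A
S → + g
S → num +
A → g
A → S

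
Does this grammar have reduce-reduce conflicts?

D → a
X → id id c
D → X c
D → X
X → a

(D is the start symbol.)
Augment with D' → D and build the canonical LR(0) collection (I0 = CLOSURE({[D' → . D]}), then GOTO on every symbol after a dot until no new states appear). It has 8 states:
  I0: { [D → . X c], [D → . X], [D → . a], [D' → . D], [X → . a], [X → . id id c] }  — shift
  I1: { [D' → D .] }  — accept
  I2: { [D → X . c], [D → X .] }  — shift, reduce
  I3: { [D → a .], [X → a .] }  — 2 reduces
  I4: { [X → id . id c] }  — shift
  I5: { [X → id id . c] }  — shift
  I6: { [X → id id c .] }  — reduce
  I7: { [D → X c .] }  — reduce

I3 contains complete items [D → a .], [X → a .] — reduce-reduce conflict.

Answer: Yes — I3: [D → a .] vs [X → a .]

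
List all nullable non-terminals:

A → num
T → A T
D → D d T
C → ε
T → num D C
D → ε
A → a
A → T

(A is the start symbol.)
ε-productions: C → ε, D → ε
So C, D are immediately nullable.
No further non-terminal can be added: every production for the remaining non-terminals contains a terminal or a non-nullable non-terminal.
Nullable = { 'C', 'D' }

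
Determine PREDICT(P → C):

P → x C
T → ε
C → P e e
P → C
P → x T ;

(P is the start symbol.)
PREDICT(P → C) = (FIRST(RHS) \ {ε}) ∪ (FOLLOW(P) if ε ∈ FIRST(RHS), i.e. RHS ⇒* ε)
FIRST(C) = { 'x' }
FIRST(C) = { 'x' }
ε ∉ FIRST(C), so FOLLOW(P) is not added.
PREDICT(P → C) = { 'x' }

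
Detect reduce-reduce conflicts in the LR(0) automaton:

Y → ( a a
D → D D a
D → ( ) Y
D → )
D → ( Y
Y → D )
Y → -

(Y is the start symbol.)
Yes — I7: [D → ) .] vs [Y → D ) .]

A reduce-reduce conflict occurs when an LR(0) state has two complete items [A → α .] and [B → β .] — both call for a reduction, and with no lookahead the parser cannot choose between them.

Augment with Y' → Y and build the canonical LR(0) collection (I0 = CLOSURE({[Y' → . Y]}), then GOTO on every symbol after a dot until no new states appear). It has 15 states:
  I0: { [D → . ( ) Y], [D → . ( Y], [D → . )], [D → . D D a], [Y → . ( a a], [Y → . -], [Y → . D )], [Y' → . Y] }  — shift
  I1: { [D → ( . ) Y], [D → ( . Y], [D → . ( ) Y], [D → . ( Y], [D → . )], [D → . D D a], [Y → ( . a a], [Y → . ( a a], [Y → . -], [Y → . D )] }  — shift
  I2: { [D → ) .] }  — reduce
  I3: { [Y → - .] }  — reduce
  I4: { [D → . ( ) Y], [D → . ( Y], [D → . )], [D → . D D a], [D → D . D a], [Y → D . )] }  — shift
  I5: { [Y' → Y .] }  — accept
  I6: { [D → ( . ) Y], [D → ( . Y], [D → . ( ) Y], [D → . ( Y], [D → . )], [D → . D D a], [Y → . ( a a], [Y → . -], [Y → . D )] }  — shift
  I7: { [D → ) .], [Y → D ) .] }  — 2 reduces
  I8: { [D → . ( ) Y], [D → . ( Y], [D → . )], [D → . D D a], [D → D . D a], [D → D D . a] }  — shift
  I9: { [D → D D a .] }  — reduce
  I10: { [D → ( ) . Y], [D → ) .], [D → . ( ) Y], [D → . ( Y], [D → . )], [D → . D D a], [Y → . ( a a], [Y → . -], [Y → . D )] }  — shift, reduce
  I11: { [D → ( Y .] }  — reduce
  I12: { [D → ( ) Y .] }  — reduce
  I13: { [Y → ( a . a] }  — shift
  I14: { [Y → ( a a .] }  — reduce

I7 contains complete items [D → ) .], [Y → D ) .] — reduce-reduce conflict.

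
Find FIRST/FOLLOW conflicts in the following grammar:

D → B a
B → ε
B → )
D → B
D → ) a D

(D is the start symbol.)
No FIRST/FOLLOW conflicts.

A FIRST/FOLLOW conflict occurs when a non-terminal N has a nullable alternative N → β (β ⇒* ε) and another alternative N → α with FIRST(α) ∩ FOLLOW(N) ≠ ∅: on such a lookahead the parser cannot decide between expanding α and letting N vanish via β.

Nullable non-terminals: B, D.
FIRST sets used below: FIRST(B) = { ')', ε }

B: nullable alternative(s) B → ε; FOLLOW(B) = { $, 'a' }
  B → ε: FIRST \ {ε} = { } — this is the only nullable alternative, skip
  B → ): FIRST \ {ε} = { ')' } — disjoint from FOLLOW(B)

D: nullable alternative(s) D → B; FOLLOW(D) = { $ }
  D → B a: FIRST \ {ε} = { ')', 'a' } — disjoint from FOLLOW(D)
  D → B: FIRST \ {ε} = { ')' } — this is the only nullable alternative, skip
  D → ) a D: FIRST \ {ε} = { ')' } — disjoint from FOLLOW(D)

No FIRST/FOLLOW conflicts found.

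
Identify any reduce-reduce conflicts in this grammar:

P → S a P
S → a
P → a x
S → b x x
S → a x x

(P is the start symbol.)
No reduce-reduce conflicts

Augment with P' → P and build the canonical LR(0) collection (I0 = CLOSURE({[P' → . P]}), then GOTO on every symbol after a dot until no new states appear). It has 11 states:
  I0: { [P → . S a P], [P → . a x], [P' → . P], [S → . a x x], [S → . a], [S → . b x x] }  — shift
  I1: { [P' → P .] }  — accept
  I2: { [P → S . a P] }  — shift
  I3: { [P → a . x], [S → a . x x], [S → a .] }  — shift, reduce
  I4: { [S → b . x x] }  — shift
  I5: { [S → b x . x] }  — shift
  I6: { [S → b x x .] }  — reduce
  I7: { [P → a x .], [S → a x . x] }  — shift, reduce
  I8: { [S → a x x .] }  — reduce
  I9: { [P → . S a P], [P → . a x], [P → S a . P], [S → . a x x], [S → . a], [S → . b x x] }  — shift
  I10: { [P → S a P .] }  — reduce

No state contains more than one complete item.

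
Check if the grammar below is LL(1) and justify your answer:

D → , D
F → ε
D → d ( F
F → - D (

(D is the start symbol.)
A grammar is LL(1) if for each non-terminal N with multiple productions, the predict sets of those productions are pairwise disjoint, where PREDICT(N → α) = (FIRST(α) \ {ε}) ∪ (FOLLOW(N) if α ⇒* ε).

Relevant sets:
  FOLLOW(F) = { $, '(' }

For D:
  PREDICT(D → ',' D) = { ',' }
  PREDICT(D → d '(' F) = { 'd' }
For F:
  PREDICT(F → ε) = { $, '(' }
  PREDICT(F → '-' D '(') = { '-' }

All predict sets are disjoint. The grammar IS LL(1).

Answer: Yes, the grammar is LL(1).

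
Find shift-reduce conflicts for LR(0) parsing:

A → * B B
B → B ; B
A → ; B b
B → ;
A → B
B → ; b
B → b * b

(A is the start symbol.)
A shift-reduce conflict occurs when an LR(0) state has both:
  - a complete (reduce) item [A → α .] (dot at the end), and
  - a shift item [B → β . c γ] (dot before a terminal).

Augment with A' → A and build the canonical LR(0) collection (I0 = CLOSURE({[A' → . A]}), then GOTO on every symbol after a dot until no new states appear). It has 18 states:
  I0: { [A → . * B B], [A → . ; B b], [A → . B], [A' → . A], [B → . ; b], [B → . ;], [B → . B ; B], [B → . b * b] }  — shift
  I1: { [A → * . B B], [B → . ; b], [B → . ;], [B → . B ; B], [B → . b * b] }  — shift
  I2: { [A → ; . B b], [B → . ; b], [B → . ;], [B → . B ; B], [B → . b * b], [B → ; . b], [B → ; .] }  — shift, reduce
  I3: { [A' → A .] }  — accept
  I4: { [A → B .], [B → B . ; B] }  — shift, reduce
  I5: { [B → b . * b] }  — shift
  I6: { [B → b * . b] }  — shift
  I7: { [B → b * b .] }  — reduce
  I8: { [B → . ; b], [B → . ;], [B → . B ; B], [B → . b * b], [B → B ; . B] }  — shift
  I9: { [B → ; . b], [B → ; .] }  — shift, reduce
  I10: { [B → B . ; B], [B → B ; B .] }  — shift, reduce
  I11: { [B → ; b .] }  — reduce
  I12: { [A → ; B . b], [B → B . ; B] }  — shift
  I13: { [B → ; b .], [B → b . * b] }  — shift, reduce
  I14: { [A → ; B b .] }  — reduce
  I15: { [A → * B . B], [B → . ; b], [B → . ;], [B → . B ; B], [B → . b * b], [B → B . ; B] }  — shift
  I16: { [B → . ; b], [B → . ;], [B → . B ; B], [B → . b * b], [B → ; . b], [B → ; .], [B → B ; . B] }  — shift, reduce
  I17: { [A → * B B .], [B → B . ; B] }  — shift, reduce

I2 contains reduce item [B → ; .] and shift items [B → . ;], [B → . ; b], [B → ; . b], [B → . b * b] — shift-reduce conflict.
I4 contains reduce item [A → B .] and shift item [B → B . ; B] — shift-reduce conflict.
I9 contains reduce item [B → ; .] and shift item [B → ; . b] — shift-reduce conflict.
I10 contains reduce item [B → B ; B .] and shift item [B → B . ; B] — shift-reduce conflict.
I13 contains reduce item [B → ; b .] and shift item [B → b . * b] — shift-reduce conflict.
I16 contains reduce item [B → ; .] and shift items [B → . ;], [B → . ; b], [B → ; . b], [B → . b * b] — shift-reduce conflict.
I17 contains reduce item [A → * B B .] and shift item [B → B . ; B] — shift-reduce conflict.

Answer: Yes — I2: [B → ; .] vs [B → . ;]; I4: [A → B .] vs [B → B . ; B]; I9: [B → ; .] vs [B → ; . b]; I10: [B → B ; B .] vs [B → B . ; B]; I13: [B → ; b .] vs [B → b . * b]; I16: [B → ; .] vs [B → . ;]; I17: [A → * B B .] vs [B → B . ; B]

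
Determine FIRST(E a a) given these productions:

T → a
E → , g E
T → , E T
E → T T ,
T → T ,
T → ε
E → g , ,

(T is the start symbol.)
{ ',', 'a', 'g' }

FIRST sets of the non-terminals involved (from the grammar, by fixed-point iteration):
  FIRST(E) = { ',', 'a', 'g' }

To compute FIRST(E a a), process the symbols left to right:
Symbol E is a non-terminal. Add FIRST(E) \ {ε} = { ',', 'a', 'g' }
E is not nullable (ε ∉ FIRST(E)), so stop here.
FIRST(E a a) = { ',', 'a', 'g' }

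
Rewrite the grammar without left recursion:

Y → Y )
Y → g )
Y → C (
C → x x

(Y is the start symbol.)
Y → g ) Y'
Y → C ( Y'
Y' → ) Y'
Y' → ε
C → x x

Y is directly left-recursive. The standard transformation for
  A → A α₁ | ... | A α_m | β₁ | ... | β_n
is
  A  → β₁ A' | ... | β_n A'
  A' → α₁ A' | ... | α_m A' | ε

Y → g ) becomes Y → g ) Y'
Y → C ( becomes Y → C ( Y'
Y → Y ) becomes Y' → ) Y'
Add Y' → ε

Productions for other non-terminals are unchanged:
  C → x x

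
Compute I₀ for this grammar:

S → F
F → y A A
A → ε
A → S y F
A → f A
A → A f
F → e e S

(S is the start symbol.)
{ [F → . e e S], [F → . y A A], [S → . F], [S' → . S] }

First, augment the grammar with S' → S
I₀ = CLOSURE({ [S' → . S] }):
  [S' → . S] has the dot before S: add [S → . F]
  [S → . F] has the dot before F: add [F → . y A A], [F → . e e S]
No further items can be added.

I₀ = { [F → . e e S], [F → . y A A], [S → . F], [S' → . S] }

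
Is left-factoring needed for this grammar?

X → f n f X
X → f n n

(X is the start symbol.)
Yes, X has productions with common prefix 'f n'

Left-factoring is needed when two productions for the same non-terminal
share a common prefix on the right-hand side.

Productions for X:
  X → f n f X
  X → f n n

Found common prefix 'f n' in productions for X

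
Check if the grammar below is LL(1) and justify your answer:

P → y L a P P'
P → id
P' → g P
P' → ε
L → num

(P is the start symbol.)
No. Predict set conflict for P': { 'g' }

Relevant sets:
  FOLLOW(P') = { $, 'g' }

For P:
  PREDICT(P → y L a P P') = { 'y' }
  PREDICT(P → id) = { 'id' }
For P':
  PREDICT(P' → g P) = { 'g' }
  PREDICT(P' → ε) = { $, 'g' }
L has a single production, so nothing to check there.

Conflict found: Predict set conflict for P': { 'g' }
The grammar is NOT LL(1).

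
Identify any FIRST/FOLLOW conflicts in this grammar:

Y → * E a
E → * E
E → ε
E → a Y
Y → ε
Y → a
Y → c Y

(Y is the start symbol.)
Yes. Y → a with FOLLOW(Y) on { 'a' }; E → a Y with FOLLOW(E) on { 'a' }

Nullable non-terminals: E, Y.

E: nullable alternative(s) E → ε; FOLLOW(E) = { 'a' }
  E → * E: FIRST \ {ε} = { '*' } — disjoint from FOLLOW(E)
  E → ε: FIRST \ {ε} = { } — this is the only nullable alternative, skip
  E → a Y: FIRST \ {ε} = { 'a' } — overlaps FOLLOW(E) on { 'a' }: CONFLICT

Y: nullable alternative(s) Y → ε; FOLLOW(Y) = { $, 'a' }
  Y → * E a: FIRST \ {ε} = { '*' } — disjoint from FOLLOW(Y)
  Y → ε: FIRST \ {ε} = { } — this is the only nullable alternative, skip
  Y → a: FIRST \ {ε} = { 'a' } — overlaps FOLLOW(Y) on { 'a' }: CONFLICT
  Y → c Y: FIRST \ {ε} = { 'c' } — disjoint from FOLLOW(Y)

So the grammar has 2 FIRST/FOLLOW conflicts (marked CONFLICT above).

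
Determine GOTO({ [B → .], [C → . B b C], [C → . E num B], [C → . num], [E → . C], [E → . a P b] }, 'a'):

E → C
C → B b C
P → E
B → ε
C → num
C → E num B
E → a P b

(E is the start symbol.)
GOTO(I, 'a') = CLOSURE({ [A → αX.β] : [A → α.Xβ] ∈ I, X = 'a' })

Items with dot before 'a', with the dot advanced:
  [E → . a P b] → [E → a . P b]
Closure of the advanced items:
  [E → a . P b] has the dot before P: add [P → . E]
  [P → . E] has the dot before E: add [E → . C], [E → . a P b]
  [E → . C] has the dot before C: add [C → . B b C], [C → . num], [C → . E num B]
  [C → . B b C] has the dot before B: add [B → .]

GOTO = { [B → .], [C → . B b C], [C → . E num B], [C → . num], [E → . C], [E → . a P b], [E → a . P b], [P → . E] }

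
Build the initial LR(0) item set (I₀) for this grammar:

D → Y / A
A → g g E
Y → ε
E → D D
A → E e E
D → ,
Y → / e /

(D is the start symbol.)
First, augment the grammar with D' → D
I₀ = CLOSURE({ [D' → . D] }):
  [D' → . D] has the dot before D: add [D → . Y / A], [D → . ,]
  [D → . Y / A] has the dot before Y: add [Y → .], [Y → . / e /]
No further items can be added.

I₀ = { [D → . ,], [D → . Y / A], [D' → . D], [Y → . / e /], [Y → .] }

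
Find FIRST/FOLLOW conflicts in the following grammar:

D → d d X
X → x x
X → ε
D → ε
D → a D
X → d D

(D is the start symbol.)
No FIRST/FOLLOW conflicts.

A FIRST/FOLLOW conflict occurs when a non-terminal N has a nullable alternative N → β (β ⇒* ε) and another alternative N → α with FIRST(α) ∩ FOLLOW(N) ≠ ∅: on such a lookahead the parser cannot decide between expanding α and letting N vanish via β.

Nullable non-terminals: D, X.

D: nullable alternative(s) D → ε; FOLLOW(D) = { $ }
  D → d d X: FIRST \ {ε} = { 'd' } — disjoint from FOLLOW(D)
  D → ε: FIRST \ {ε} = { } — this is the only nullable alternative, skip
  D → a D: FIRST \ {ε} = { 'a' } — disjoint from FOLLOW(D)

X: nullable alternative(s) X → ε; FOLLOW(X) = { $ }
  X → x x: FIRST \ {ε} = { 'x' } — disjoint from FOLLOW(X)
  X → ε: FIRST \ {ε} = { } — this is the only nullable alternative, skip
  X → d D: FIRST \ {ε} = { 'd' } — disjoint from FOLLOW(X)

No FIRST/FOLLOW conflicts found.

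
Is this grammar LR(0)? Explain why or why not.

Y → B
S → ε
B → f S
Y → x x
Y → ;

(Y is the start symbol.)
A grammar is LR(0) if no state in the canonical LR(0) collection has:
  - both a shift item (dot before a terminal) and a complete item (shift-reduce conflict), or
  - two or more complete items (reduce-reduce conflict; the accept item [Y' → Y .] counts as a complete item here).

Augment with Y' → Y and build the canonical LR(0) collection (I0 = CLOSURE({[Y' → . Y]}), then GOTO on every symbol after a dot until no new states appear). It has 8 states:
  I0: { [B → . f S], [Y → . ;], [Y → . B], [Y → . x x], [Y' → . Y] }  — shift
  I1: { [Y → ; .] }  — reduce
  I2: { [Y → B .] }  — reduce
  I3: { [Y' → Y .] }  — accept
  I4: { [B → f . S], [S → .] }  — reduce
  I5: { [Y → x . x] }  — shift
  I6: { [Y → x x .] }  — reduce
  I7: { [B → f S .] }  — reduce

Every state is either a pure shift/goto state or contains exactly one complete item and nothing to shift — no conflicts. The grammar is LR(0).

Answer: Yes, the grammar is LR(0)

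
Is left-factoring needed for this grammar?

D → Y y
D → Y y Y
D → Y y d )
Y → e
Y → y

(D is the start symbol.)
Left-factoring is needed when two productions for the same non-terminal
share a common prefix on the right-hand side.

Productions for D:
  D → Y y
  D → Y y Y
  D → Y y d )
Productions for Y:
  Y → e
  Y → y

Found common prefix 'Y y' in productions for D

Answer: Yes, D has productions with common prefix 'Y y'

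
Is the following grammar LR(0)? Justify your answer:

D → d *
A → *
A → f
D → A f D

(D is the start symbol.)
Yes, the grammar is LR(0)

A grammar is LR(0) if no state in the canonical LR(0) collection has:
  - both a shift item (dot before a terminal) and a complete item (shift-reduce conflict), or
  - two or more complete items (reduce-reduce conflict; the accept item [D' → D .] counts as a complete item here).

Augment with D' → D and build the canonical LR(0) collection (I0 = CLOSURE({[D' → . D]}), then GOTO on every symbol after a dot until no new states appear). It has 9 states:
  I0: { [A → . *], [A → . f], [D → . A f D], [D → . d *], [D' → . D] }  — shift
  I1: { [A → * .] }  — reduce
  I2: { [D → A . f D] }  — shift
  I3: { [D' → D .] }  — accept
  I4: { [D → d . *] }  — shift
  I5: { [A → f .] }  — reduce
  I6: { [D → d * .] }  — reduce
  I7: { [A → . *], [A → . f], [D → . A f D], [D → . d *], [D → A f . D] }  — shift
  I8: { [D → A f D .] }  — reduce

Every state is either a pure shift/goto state or contains exactly one complete item and nothing to shift — no conflicts. The grammar is LR(0).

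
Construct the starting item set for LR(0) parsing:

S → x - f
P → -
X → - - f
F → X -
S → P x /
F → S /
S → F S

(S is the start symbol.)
First, augment the grammar with S' → S
I₀ = CLOSURE({ [S' → . S] }):
  [S' → . S] has the dot before S: add [S → . x - f], [S → . P x /], [S → . F S]
  [S → . P x /] has the dot before P: add [P → . -]
  [S → . F S] has the dot before F: add [F → . X -], [F → . S /]
  [F → . X -] has the dot before X: add [X → . - - f]
No further items can be added.

I₀ = { [F → . S /], [F → . X -], [P → . -], [S → . F S], [S → . P x /], [S → . x - f], [S' → . S], [X → . - - f] }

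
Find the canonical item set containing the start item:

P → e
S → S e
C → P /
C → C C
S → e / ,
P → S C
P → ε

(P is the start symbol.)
{ [P → . S C], [P → . e], [P → .], [P' → . P], [S → . S e], [S → . e / ,] }

First, augment the grammar with P' → P
I₀ = CLOSURE({ [P' → . P] }):
  [P' → . P] has the dot before P: add [P → . e], [P → . S C], [P → .]
  [P → . S C] has the dot before S: add [S → . S e], [S → . e / ,]
No further items can be added.

I₀ = { [P → . S C], [P → . e], [P → .], [P' → . P], [S → . S e], [S → . e / ,] }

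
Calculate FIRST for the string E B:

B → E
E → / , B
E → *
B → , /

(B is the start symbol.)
FIRST sets of the non-terminals involved (from the grammar, by fixed-point iteration):
  FIRST(E) = { '*', '/' }

To compute FIRST(E B), process the symbols left to right:
Symbol E is a non-terminal. Add FIRST(E) \ {ε} = { '*', '/' }
E is not nullable (ε ∉ FIRST(E)), so stop here.
FIRST(E B) = { '*', '/' }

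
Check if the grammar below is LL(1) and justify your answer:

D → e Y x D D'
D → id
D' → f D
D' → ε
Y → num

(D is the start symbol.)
Relevant sets:
  FOLLOW(D') = { $, 'f' }

For D:
  PREDICT(D → e Y x D D') = { 'e' }
  PREDICT(D → id) = { 'id' }
For D':
  PREDICT(D' → f D) = { 'f' }
  PREDICT(D' → ε) = { $, 'f' }
Y has a single production, so nothing to check there.

Conflict found: Predict set conflict for D': { 'f' }
The grammar is NOT LL(1).

Answer: No. Predict set conflict for D': { 'f' }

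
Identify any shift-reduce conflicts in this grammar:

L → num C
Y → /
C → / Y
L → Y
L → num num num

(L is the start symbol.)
No shift-reduce conflicts

A shift-reduce conflict occurs when an LR(0) state has both:
  - a complete (reduce) item [A → α .] (dot at the end), and
  - a shift item [B → β . c γ] (dot before a terminal).

Augment with L' → L and build the canonical LR(0) collection (I0 = CLOSURE({[L' → . L]}), then GOTO on every symbol after a dot until no new states appear). It has 10 states:
  I0: { [L → . Y], [L → . num C], [L → . num num num], [L' → . L], [Y → . /] }  — shift
  I1: { [Y → / .] }  — reduce
  I2: { [L' → L .] }  — accept
  I3: { [L → Y .] }  — reduce
  I4: { [C → . / Y], [L → num . C], [L → num . num num] }  — shift
  I5: { [C → / . Y], [Y → . /] }  — shift
  I6: { [L → num C .] }  — reduce
  I7: { [L → num num . num] }  — shift
  I8: { [L → num num num .] }  — reduce
  I9: { [C → / Y .] }  — reduce

No state contains both a complete item and a shift item.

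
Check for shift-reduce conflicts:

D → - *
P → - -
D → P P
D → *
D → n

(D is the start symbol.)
Augment with D' → D and build the canonical LR(0) collection (I0 = CLOSURE({[D' → . D]}), then GOTO on every symbol after a dot until no new states appear). It has 10 states:
  I0: { [D → . *], [D → . - *], [D → . P P], [D → . n], [D' → . D], [P → . - -] }  — shift
  I1: { [D → * .] }  — reduce
  I2: { [D → - . *], [P → - . -] }  — shift
  I3: { [D' → D .] }  — accept
  I4: { [D → P . P], [P → . - -] }  — shift
  I5: { [D → n .] }  — reduce
  I6: { [P → - . -] }  — shift
  I7: { [D → P P .] }  — reduce
  I8: { [P → - - .] }  — reduce
  I9: { [D → - * .] }  — reduce

No state contains both a complete item and a shift item.

Answer: No shift-reduce conflicts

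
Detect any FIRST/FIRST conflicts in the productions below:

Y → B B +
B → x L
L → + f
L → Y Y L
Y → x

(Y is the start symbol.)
FIRST sets of the non-terminals at (or reachable through a nullable prefix from) the front of some alternative:
  FIRST(B) = { 'x' }
  FIRST(Y) = { 'x' }

Productions for Y:
  Y → B B +: FIRST = { 'x' }
  Y → x: FIRST = { 'x' }
Productions for L:
  L → + f: FIRST = { '+' }
  L → Y Y L: FIRST = { 'x' }
B has only one production, so no FIRST/FIRST conflict is possible there.

Conflict for Y: Y → B B + and Y → x
  Overlap: { 'x' }

Answer: Yes. Y → B B '+' / Y → x on { 'x' }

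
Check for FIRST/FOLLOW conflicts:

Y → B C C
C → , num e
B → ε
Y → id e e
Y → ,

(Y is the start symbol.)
No FIRST/FOLLOW conflicts.

Nullable non-terminals: B.
B has a nullable alternative but only one production, so nothing to check.

C, Y have no nullable alternative, so no FIRST/FOLLOW check is needed there.

No FIRST/FOLLOW conflicts found.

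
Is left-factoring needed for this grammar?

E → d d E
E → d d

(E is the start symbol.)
Yes, E has productions with common prefix 'd d'

Left-factoring is needed when two productions for the same non-terminal
share a common prefix on the right-hand side.

Productions for E:
  E → d d E
  E → d d

Found common prefix 'd d' in productions for E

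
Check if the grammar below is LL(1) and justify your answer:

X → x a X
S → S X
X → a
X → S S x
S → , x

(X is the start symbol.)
No. Predict set conflict for S: { ',' }

Relevant sets:
  FIRST(S) = { ',' }

For X:
  PREDICT(X → x a X) = { 'x' }
  PREDICT(X → a) = { 'a' }
  PREDICT(X → S S x) = { ',' }
For S:
  PREDICT(S → S X) = { ',' }
  PREDICT(S → ',' x) = { ',' }

Conflict found: Predict set conflict for S: { ',' }
The grammar is NOT LL(1).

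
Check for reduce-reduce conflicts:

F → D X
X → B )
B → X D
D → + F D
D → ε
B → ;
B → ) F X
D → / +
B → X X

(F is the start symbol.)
Yes — I8: [D → .] vs [F → D X .]; I10: [B → X X .] vs [D → .]; I13: [B → ) F X .] vs [D → .]

Augment with F' → F and build the canonical LR(0) collection (I0 = CLOSURE({[F' → . F]}), then GOTO on every symbol after a dot until no new states appear). It has 17 states:
  I0: { [D → . + F D], [D → . / +], [D → .], [F → . D X], [F' → . F] }  — shift, reduce
  I1: { [D → + . F D], [D → . + F D], [D → . / +], [D → .], [F → . D X] }  — shift, reduce
  I2: { [D → / . +] }  — shift
  I3: { [B → . ) F X], [B → . ;], [B → . X D], [B → . X X], [F → D . X], [X → . B )] }  — shift
  I4: { [F' → F .] }  — accept
  I5: { [B → ) . F X], [D → . + F D], [D → . / +], [D → .], [F → . D X] }  — shift, reduce
  I6: { [B → ; .] }  — reduce
  I7: { [X → B . )] }  — shift
  I8: { [B → . ) F X], [B → . ;], [B → . X D], [B → . X X], [B → X . D], [B → X . X], [D → . + F D], [D → . / +], [D → .], [F → D X .], [X → . B )] }  — shift, 2 reduces
  I9: { [B → X D .] }  — reduce
  I10: { [B → . ) F X], [B → . ;], [B → . X D], [B → . X X], [B → X . D], [B → X . X], [B → X X .], [D → . + F D], [D → . / +], [D → .], [X → . B )] }  — shift, 2 reduces
  I11: { [X → B ) .] }  — reduce
  I12: { [B → ) F . X], [B → . ) F X], [B → . ;], [B → . X D], [B → . X X], [X → . B )] }  — shift
  I13: { [B → ) F X .], [B → . ) F X], [B → . ;], [B → . X D], [B → . X X], [B → X . D], [B → X . X], [D → . + F D], [D → . / +], [D → .], [X → . B )] }  — shift, 2 reduces
  I14: { [D → / + .] }  — reduce
  I15: { [D → + F . D], [D → . + F D], [D → . / +], [D → .] }  — shift, reduce
  I16: { [D → + F D .] }  — reduce

I8 contains complete items [D → .], [F → D X .] — reduce-reduce conflict.
I10 contains complete items [B → X X .], [D → .] — reduce-reduce conflict.
I13 contains complete items [B → ) F X .], [D → .] — reduce-reduce conflict.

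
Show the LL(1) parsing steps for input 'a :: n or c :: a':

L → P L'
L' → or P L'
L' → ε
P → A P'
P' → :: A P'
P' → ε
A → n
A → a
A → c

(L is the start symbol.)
Stack is shown with the top on the left.

Stack         Input               Action
----------------------------------------
L $           a :: n or c :: a $  output L → P L'
P L' $        a :: n or c :: a $  output P → A P'
A P' L' $     a :: n or c :: a $  output A → a
a P' L' $     a :: n or c :: a $  match 'a'
P' L' $       :: n or c :: a $    output P' → :: A P'
:: A P' L' $  :: n or c :: a $    match '::'
A P' L' $     n or c :: a $       output A → n
n P' L' $     n or c :: a $       match 'n'
P' L' $       or c :: a $         output P' → ε
L' $          or c :: a $         output L' → or P L'
or P L' $     or c :: a $         match 'or'
P L' $        c :: a $            output P → A P'
A P' L' $     c :: a $            output A → c
c P' L' $     c :: a $            match 'c'
P' L' $       :: a $              output P' → :: A P'
:: A P' L' $  :: a $              match '::'
A P' L' $     a $                 output A → a
a P' L' $     a $                 match 'a'
P' L' $       $                   output P' → ε
L' $          $                   output L' → ε
$             $                   accept

The string is accepted.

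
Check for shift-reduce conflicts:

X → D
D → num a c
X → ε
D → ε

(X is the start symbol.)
Augment with X' → X and build the canonical LR(0) collection (I0 = CLOSURE({[X' → . X]}), then GOTO on every symbol after a dot until no new states appear). It has 6 states:
  I0: { [D → . num a c], [D → .], [X → . D], [X → .], [X' → . X] }  — shift, 2 reduces
  I1: { [X → D .] }  — reduce
  I2: { [X' → X .] }  — accept
  I3: { [D → num . a c] }  — shift
  I4: { [D → num a . c] }  — shift
  I5: { [D → num a c .] }  — reduce

I0 contains reduce items [D → .], [X → .] and shift item [D → . num a c] — shift-reduce conflict.

Answer: Yes — I0: [D → .] vs [D → . num a c]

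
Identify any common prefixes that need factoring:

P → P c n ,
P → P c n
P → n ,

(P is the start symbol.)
Yes, P has productions with common prefix 'P c n'

Left-factoring is needed when two productions for the same non-terminal
share a common prefix on the right-hand side.

Productions for P:
  P → P c n ,
  P → P c n
  P → n ,

Found common prefix 'P c n' in productions for P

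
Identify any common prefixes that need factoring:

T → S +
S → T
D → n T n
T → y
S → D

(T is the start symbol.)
No, left-factoring is not needed

Left-factoring is needed when two productions for the same non-terminal
share a common prefix on the right-hand side.

Productions for T:
  T → S +
  T → y
Productions for S:
  S → T
  S → D

No common prefixes found.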